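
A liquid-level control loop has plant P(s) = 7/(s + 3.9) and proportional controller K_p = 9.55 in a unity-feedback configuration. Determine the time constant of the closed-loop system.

Closed-loop transfer function: T(s) = K_p·P(s)/(1 + K_p·P(s)) = 66.85/(s + 3.9 + 66.85) = 66.85/(s + 70.75).
Time constant τ = 1/70.75 = 0.0141 s.

τ = 0.0141 s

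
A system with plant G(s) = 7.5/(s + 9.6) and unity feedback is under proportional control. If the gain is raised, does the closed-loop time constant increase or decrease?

Closed-loop pole is at s = −(9.6+K_p·7.5); larger K_p moves it further left, so τ = 1/(9.6+K_p·7.5) decreases.

decrease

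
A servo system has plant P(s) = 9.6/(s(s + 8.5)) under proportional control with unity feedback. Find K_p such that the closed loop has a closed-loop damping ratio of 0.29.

Closed-loop characteristic equation: s² + 8.5s + K_p·9.6 = 0.
So ω_n = √(9.6K_p) and 2ζω_n = 8.5, giving ζ = 8.5/(2√(9.6K_p)).
Setting ζ = 0.29: √(9.6K_p) = 8.5/(2·0.29) = 14.66, so K_p = 214.8/9.6 = 22.4.

K_p = 22.4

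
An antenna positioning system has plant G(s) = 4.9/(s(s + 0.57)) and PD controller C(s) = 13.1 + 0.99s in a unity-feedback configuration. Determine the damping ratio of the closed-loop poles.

ζ = 0.338

Forward path: (13.1 + 0.99s)·4.9/(s(s+0.57)). The closed-loop characteristic equation is s² + (0.57 + 4.9·0.99)s + 4.9·13.1 = 0.
That is s² + 5.421s + 64.19 = 0, so ω_n = 8.012 rad/s and ζ = 5.421/(2·8.012) = 0.3383.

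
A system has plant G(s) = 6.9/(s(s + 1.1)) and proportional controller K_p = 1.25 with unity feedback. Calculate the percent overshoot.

54.9%

The closed-loop denominator s² + 1.1s + 8.625 gives ω_n = √8.625 = 2.937 and ζ = 1.1/(2ω_n) = 0.1873.
%OS = 100·exp(−πζ/√(1−ζ²)) = 100·exp(−π·0.1873/√0.9649) = 54.9%.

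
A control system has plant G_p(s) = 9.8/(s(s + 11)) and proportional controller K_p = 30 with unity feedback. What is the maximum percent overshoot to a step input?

34.5%

The closed-loop denominator s² + 11s + 294 gives ω_n = √294 = 17.15 and ζ = 11/(2ω_n) = 0.3208.
%OS = 100·exp(−πζ/√(1−ζ²)) = 100·exp(−π·0.3208/√0.8971) = 34.5%.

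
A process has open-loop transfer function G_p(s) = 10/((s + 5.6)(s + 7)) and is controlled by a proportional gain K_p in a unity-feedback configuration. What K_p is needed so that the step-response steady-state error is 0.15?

K_p = 22.2

The loop is type 0, so e_ss(step) = 1/(1 + K_pos) with K_pos = K_p·G_p(0).
G_p(0) = 0.2551. Require 1/(1 + K_p·0.2551) = 0.15, so 1 + 0.2551·K_p = 6.667.
K_p = (6.667 − 1)/0.2551 = 22.2.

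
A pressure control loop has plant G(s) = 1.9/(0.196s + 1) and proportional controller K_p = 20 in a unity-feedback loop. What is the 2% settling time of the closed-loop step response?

Closed loop: T(s) = K_p·G/(1+K_p·G) = 38/(0.196s + 1 + 38), with pole at s = −(1 + 38)/0.196 = −199.
τ = 1/199 = 0.005026 s, so 2% settling time ≈ 4τ = 0.0201 s.

T_s ≈ 0.0201 s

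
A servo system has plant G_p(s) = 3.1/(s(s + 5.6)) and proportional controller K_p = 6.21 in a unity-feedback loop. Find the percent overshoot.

7.4%

Closed-loop characteristic equation: s² + 5.6s + 19.25 = 0, so ω_n = 4.388 rad/s and ζ = 5.6/(2·4.388) = 0.6382.
%OS = 100·exp(−πζ/√(1−ζ²)) = 100·exp(−π·0.6382/√0.5927) = 7.4%.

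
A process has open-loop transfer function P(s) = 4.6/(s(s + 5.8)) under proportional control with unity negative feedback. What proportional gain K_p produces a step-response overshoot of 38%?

From %OS = 100·exp(−πζ/√(1−ζ²)) = 38%, ζ = −ln(0.38)/√(π²+ln²(0.38)) = 0.2943.
Characteristic equation s² + 5.8s + 4.6K_p = 0 gives ζ = 5.8/(2√(4.6K_p)).
Setting ζ = 0.2943: √(4.6K_p) = 5.8/(2·0.2943) = 9.852, so K_p = 97.07/4.6 = 21.1.

K_p = 21.1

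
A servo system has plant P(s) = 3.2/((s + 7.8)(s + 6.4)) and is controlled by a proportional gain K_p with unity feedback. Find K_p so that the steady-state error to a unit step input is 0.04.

K_p = 374

The loop is type 0, so e_ss(step) = 1/(1 + K_pos) with K_pos = K_p·P(0).
P(0) = 0.0641. Require 1/(1 + K_p·0.0641) = 0.04, so 1 + 0.0641·K_p = 25.
K_p = (25 − 1)/0.0641 = 374.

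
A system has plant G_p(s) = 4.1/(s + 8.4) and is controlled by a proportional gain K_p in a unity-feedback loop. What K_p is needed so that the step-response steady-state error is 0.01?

For a type-0 loop with proportional control, e_ss = 1/(1 + K_p·G_p(0)).
G_p(0) = 0.4881. Require 1/(1 + K_p·0.4881) = 0.01, so 1 + 0.4881·K_p = 100.
K_p = (100 − 1)/0.4881 = 203.

K_p = 203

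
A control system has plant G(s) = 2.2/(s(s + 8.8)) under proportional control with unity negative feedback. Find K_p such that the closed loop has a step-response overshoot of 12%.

K_p = 28.1

From %OS = 100·exp(−πζ/√(1−ζ²)) = 12%, ζ = −ln(0.12)/√(π²+ln²(0.12)) = 0.5594.
Characteristic equation s² + 8.8s + 2.2K_p = 0 gives ζ = 8.8/(2√(2.2K_p)).
Setting ζ = 0.5594: √(2.2K_p) = 8.8/(2·0.5594) = 7.865, so K_p = 61.86/2.2 = 28.1.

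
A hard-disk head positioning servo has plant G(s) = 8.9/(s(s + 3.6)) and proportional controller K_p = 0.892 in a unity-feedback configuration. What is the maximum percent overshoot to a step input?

From 1 + K_pG(s) = 0: s² + 3.6s + 7.939 = 0 ⇒ ω_n = 2.818, ζ = 0.6388.
%OS = 100·exp(−πζ/√(1−ζ²)) = 100·exp(−π·0.6388/√0.5919) = 7.36%.

7.36%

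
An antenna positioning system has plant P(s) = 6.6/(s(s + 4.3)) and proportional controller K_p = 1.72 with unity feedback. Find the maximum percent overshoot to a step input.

The closed-loop denominator s² + 4.3s + 11.35 gives ω_n = √11.35 = 3.369 and ζ = 4.3/(2ω_n) = 0.6381.
%OS = 100·exp(−πζ/√(1−ζ²)) = 100·exp(−π·0.6381/√0.5928) = 7.4%.

7.4%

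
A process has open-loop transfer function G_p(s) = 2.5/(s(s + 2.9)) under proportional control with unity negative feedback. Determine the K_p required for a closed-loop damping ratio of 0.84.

Closed-loop characteristic equation: s² + 2.9s + K_p·2.5 = 0.
So ω_n = √(2.5K_p) and 2ζω_n = 2.9, giving ζ = 2.9/(2√(2.5K_p)).
Setting ζ = 0.84: √(2.5K_p) = 2.9/(2·0.84) = 1.726, so K_p = 2.98/2.5 = 1.19.

K_p = 1.19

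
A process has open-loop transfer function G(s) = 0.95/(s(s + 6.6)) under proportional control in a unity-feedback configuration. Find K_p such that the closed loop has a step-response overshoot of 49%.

K_p = 234

From %OS = 100·exp(−πζ/√(1−ζ²)) = 49%, ζ = −ln(0.49)/√(π²+ln²(0.49)) = 0.2214.
Characteristic equation s² + 6.6s + 0.95K_p = 0 gives ζ = 6.6/(2√(0.95K_p)).
Setting ζ = 0.2214: √(0.95K_p) = 6.6/(2·0.2214) = 14.9, so K_p = 222.1/0.95 = 234.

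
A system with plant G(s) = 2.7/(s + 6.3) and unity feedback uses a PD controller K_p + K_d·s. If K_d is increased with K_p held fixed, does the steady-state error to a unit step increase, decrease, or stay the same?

unchanged

At s = 0 the derivative term contributes nothing: C(0) = K_p regardless of K_d, so K_pos = K_p·G(0) and e_ss are unchanged.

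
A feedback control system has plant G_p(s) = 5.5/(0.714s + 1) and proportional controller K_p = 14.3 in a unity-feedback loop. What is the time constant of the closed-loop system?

Closed loop: T(s) = K_p·G_p/(1+K_p·G_p) = 78.65/(0.714s + 1 + 78.65), with pole at s = −(1 + 78.65)/0.714 = −111.6.
Closed-loop time constant τ = 1/111.6 = 0.00896 s.

τ = 0.00896 s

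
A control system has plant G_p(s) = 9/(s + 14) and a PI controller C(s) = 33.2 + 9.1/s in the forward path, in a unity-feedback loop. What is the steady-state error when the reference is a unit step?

0

The open loop C(s)G_p(s) has a pole at the origin (type 1), so the static position error constant is infinite and e_ss = 1/(1+∞) = 0.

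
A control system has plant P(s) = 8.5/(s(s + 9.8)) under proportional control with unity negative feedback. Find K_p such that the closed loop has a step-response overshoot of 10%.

K_p = 8.08

From %OS = 100·exp(−πζ/√(1−ζ²)) = 10%, ζ = −ln(0.1)/√(π²+ln²(0.1)) = 0.5912.
Characteristic equation s² + 9.8s + 8.5K_p = 0 gives ζ = 9.8/(2√(8.5K_p)).
Setting ζ = 0.5912: √(8.5K_p) = 9.8/(2·0.5912) = 8.289, so K_p = 68.71/8.5 = 8.08.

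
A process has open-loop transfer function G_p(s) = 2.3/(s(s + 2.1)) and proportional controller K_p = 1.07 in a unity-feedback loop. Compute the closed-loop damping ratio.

With unity feedback the closed-loop characteristic equation is s² + 2.1s + 1.07·2.3 = s² + 2.1s + 2.461 = 0.
So ω_n² = 2.461 ⇒ ω_n = 1.569 rad/s, and ζ = 2.1/(2ω_n) = 0.669.

ζ = 0.669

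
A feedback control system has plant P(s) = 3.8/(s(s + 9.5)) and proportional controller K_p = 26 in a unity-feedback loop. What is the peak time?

The closed-loop denominator s² + 9.5s + 98.8 gives ω_n = √98.8 = 9.94 and ζ = 9.5/(2ω_n) = 0.4779.
Damped frequency ω_d = ω_n√(1−ζ²) = 8.731 rad/s, so peak time T_p = π/ω_d = 0.36 s.

T_p = 0.36 s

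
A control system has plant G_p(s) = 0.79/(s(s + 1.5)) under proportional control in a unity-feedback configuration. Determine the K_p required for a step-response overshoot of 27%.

From %OS = 100·exp(−πζ/√(1−ζ²)) = 27%, ζ = −ln(0.27)/√(π²+ln²(0.27)) = 0.3847.
Characteristic equation s² + 1.5s + 0.79K_p = 0 gives ζ = 1.5/(2√(0.79K_p)).
Setting ζ = 0.3847: √(0.79K_p) = 1.5/(2·0.3847) = 1.95, so K_p = 3.801/0.79 = 4.81.

K_p = 4.81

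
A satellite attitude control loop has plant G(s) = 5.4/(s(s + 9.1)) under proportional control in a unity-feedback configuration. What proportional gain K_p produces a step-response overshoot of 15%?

K_p = 14.3

From %OS = 100·exp(−πζ/√(1−ζ²)) = 15%, ζ = −ln(0.15)/√(π²+ln²(0.15)) = 0.5169.
Characteristic equation s² + 9.1s + 5.4K_p = 0 gives ζ = 9.1/(2√(5.4K_p)).
Setting ζ = 0.5169: √(5.4K_p) = 9.1/(2·0.5169) = 8.802, so K_p = 77.47/5.4 = 14.3.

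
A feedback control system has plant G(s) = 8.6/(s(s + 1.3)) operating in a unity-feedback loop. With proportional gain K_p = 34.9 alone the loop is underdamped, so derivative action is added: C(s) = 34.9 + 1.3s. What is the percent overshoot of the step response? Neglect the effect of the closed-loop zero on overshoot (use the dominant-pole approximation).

Forward path: (34.9 + 1.3s)·8.6/(s(s+1.3)). The closed-loop characteristic equation is s² + (1.3 + 8.6·1.3)s + 8.6·34.9 = 0.
That is s² + 12.48s + 300.1 = 0, so ω_n = 17.32 rad/s and ζ = 12.48/(2·17.32) = 0.3602.
%OS = 100·exp(−πζ/√(1−ζ²)) = 29.7%.

29.7%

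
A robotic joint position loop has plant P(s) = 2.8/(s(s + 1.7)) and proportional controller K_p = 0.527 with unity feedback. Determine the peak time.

T_p = 3.62 s

Closed-loop characteristic equation: s² + 1.7s + 1.476 = 0, so ω_n = 1.215 rad/s and ζ = 1.7/(2·1.215) = 0.6997.
Damped frequency ω_d = ω_n√(1−ζ²) = 0.8678 rad/s, so peak time T_p = π/ω_d = 3.62 s.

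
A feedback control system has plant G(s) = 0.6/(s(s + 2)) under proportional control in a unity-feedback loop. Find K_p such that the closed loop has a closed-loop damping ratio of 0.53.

Closed-loop characteristic equation: s² + 2s + K_p·0.6 = 0.
So ω_n = √(0.6K_p) and 2ζω_n = 2, giving ζ = 2/(2√(0.6K_p)).
Setting ζ = 0.53: √(0.6K_p) = 2/(2·0.53) = 1.887, so K_p = 3.56/0.6 = 5.93.

K_p = 5.93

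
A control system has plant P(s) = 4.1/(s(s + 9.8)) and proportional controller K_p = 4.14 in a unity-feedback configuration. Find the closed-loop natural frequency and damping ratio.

With unity feedback the closed-loop characteristic equation is s² + 9.8s + 4.14·4.1 = s² + 9.8s + 16.97 = 0.
So ω_n² = 16.97 ⇒ ω_n = 4.12 rad/s, and ζ = 9.8/(2ω_n) = 1.19.

ω_n = 4.12 rad/s, ζ = 1.19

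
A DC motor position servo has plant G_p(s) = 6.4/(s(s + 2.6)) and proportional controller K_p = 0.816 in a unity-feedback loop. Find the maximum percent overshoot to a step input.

11.4%

The closed-loop denominator s² + 2.6s + 5.222 gives ω_n = √5.222 = 2.285 and ζ = 2.6/(2ω_n) = 0.5689.
%OS = 100·exp(−πζ/√(1−ζ²)) = 100·exp(−π·0.5689/√0.6764) = 11.4%.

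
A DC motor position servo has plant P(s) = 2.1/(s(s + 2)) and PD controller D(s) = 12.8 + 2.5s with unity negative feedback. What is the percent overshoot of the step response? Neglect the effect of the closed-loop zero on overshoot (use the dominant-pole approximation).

Forward path: (12.8 + 2.5s)·2.1/(s(s+2)). The closed-loop characteristic equation is s² + (2 + 2.1·2.5)s + 2.1·12.8 = 0.
That is s² + 7.25s + 26.88 = 0, so ω_n = 5.185 rad/s and ζ = 7.25/(2·5.185) = 0.6992.
%OS = 100·exp(−πζ/√(1−ζ²)) = 4.63%.

4.63%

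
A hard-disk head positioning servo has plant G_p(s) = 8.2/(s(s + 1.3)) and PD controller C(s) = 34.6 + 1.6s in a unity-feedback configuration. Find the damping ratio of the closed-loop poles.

ζ = 0.428

Forward path: (34.6 + 1.6s)·8.2/(s(s+1.3)). The closed-loop characteristic equation is s² + (1.3 + 8.2·1.6)s + 8.2·34.6 = 0.
That is s² + 14.42s + 283.7 = 0, so ω_n = 16.84 rad/s and ζ = 14.42/(2·16.84) = 0.428.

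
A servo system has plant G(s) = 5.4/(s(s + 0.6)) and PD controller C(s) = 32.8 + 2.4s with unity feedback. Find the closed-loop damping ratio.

Forward path: (32.8 + 2.4s)·5.4/(s(s+0.6)). The closed-loop characteristic equation is s² + (0.6 + 5.4·2.4)s + 5.4·32.8 = 0.
That is s² + 13.56s + 177.1 = 0, so ω_n = 13.31 rad/s and ζ = 13.56/(2·13.31) = 0.5094.

ζ = 0.509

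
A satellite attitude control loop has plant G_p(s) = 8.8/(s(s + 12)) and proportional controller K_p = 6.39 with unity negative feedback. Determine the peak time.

T_p = 0.698 s

The closed-loop denominator s² + 12s + 56.23 gives ω_n = √56.23 = 7.499 and ζ = 12/(2ω_n) = 0.8001.
Damped frequency ω_d = ω_n√(1−ζ²) = 4.498 rad/s, so peak time T_p = π/ω_d = 0.698 s.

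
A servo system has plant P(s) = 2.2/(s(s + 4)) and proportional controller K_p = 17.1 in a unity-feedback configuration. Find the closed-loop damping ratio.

The closed-loop denominator is s(s+4) + 17.1·2.2 = s² + 4s + 37.62.
So ω_n² = 37.62 ⇒ ω_n = 6.134 rad/s, and ζ = 4/(2ω_n) = 0.326.

ζ = 0.326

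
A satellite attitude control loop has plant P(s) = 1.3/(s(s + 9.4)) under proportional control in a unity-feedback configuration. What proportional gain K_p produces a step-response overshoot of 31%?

K_p = 139

From %OS = 100·exp(−πζ/√(1−ζ²)) = 31%, ζ = −ln(0.31)/√(π²+ln²(0.31)) = 0.3493.
Characteristic equation s² + 9.4s + 1.3K_p = 0 gives ζ = 9.4/(2√(1.3K_p)).
Setting ζ = 0.3493: √(1.3K_p) = 9.4/(2·0.3493) = 13.45, so K_p = 181/1.3 = 139.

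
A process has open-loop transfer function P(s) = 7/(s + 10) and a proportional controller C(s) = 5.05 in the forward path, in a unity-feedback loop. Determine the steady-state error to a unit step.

The loop is type 0. Static position error constant K_pos = C(0)·P(0) = 5.05·0.7 = 3.535.
Steady-state error to a unit step: e_ss = 1/(1+K_pos) = 1/4.535 = 0.221.

0.221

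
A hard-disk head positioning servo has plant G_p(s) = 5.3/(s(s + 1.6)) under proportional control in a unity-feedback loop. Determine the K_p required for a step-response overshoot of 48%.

From %OS = 100·exp(−πζ/√(1−ζ²)) = 48%, ζ = −ln(0.48)/√(π²+ln²(0.48)) = 0.2275.
Characteristic equation s² + 1.6s + 5.3K_p = 0 gives ζ = 1.6/(2√(5.3K_p)).
Setting ζ = 0.2275: √(5.3K_p) = 1.6/(2·0.2275) = 3.516, so K_p = 12.37/5.3 = 2.33.

K_p = 2.33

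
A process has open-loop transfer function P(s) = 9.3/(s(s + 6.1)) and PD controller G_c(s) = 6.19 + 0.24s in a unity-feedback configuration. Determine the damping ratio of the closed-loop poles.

Forward path: (6.19 + 0.24s)·9.3/(s(s+6.1)). The closed-loop characteristic equation is s² + (6.1 + 9.3·0.24)s + 9.3·6.19 = 0.
That is s² + 8.332s + 57.57 = 0, so ω_n = 7.587 rad/s and ζ = 8.332/(2·7.587) = 0.5491.

ζ = 0.549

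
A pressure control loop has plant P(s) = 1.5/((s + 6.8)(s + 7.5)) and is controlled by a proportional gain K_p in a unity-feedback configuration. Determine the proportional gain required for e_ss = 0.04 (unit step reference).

K_p = 816

The loop is type 0, so e_ss(step) = 1/(1 + K_pos) with K_pos = K_p·P(0).
P(0) = 0.02941. Require 1/(1 + K_p·0.02941) = 0.04, so 1 + 0.02941·K_p = 25.
K_p = (25 − 1)/0.02941 = 816.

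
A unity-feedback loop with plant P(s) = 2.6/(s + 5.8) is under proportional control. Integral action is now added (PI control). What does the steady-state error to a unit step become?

The integrator makes K_pos = lim_{s→0} C(s)G(s) infinite, so e_ss = 1/(1+K_pos) = 0.

0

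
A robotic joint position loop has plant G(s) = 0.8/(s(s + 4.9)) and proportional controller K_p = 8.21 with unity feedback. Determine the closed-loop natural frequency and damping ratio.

1 + K_p·G(s) = 0 gives s² + 4.9s + 6.568 = 0.
So ω_n² = 6.568 ⇒ ω_n = 2.563 rad/s, and ζ = 4.9/(2ω_n) = 0.956.

ω_n = 2.56 rad/s, ζ = 0.956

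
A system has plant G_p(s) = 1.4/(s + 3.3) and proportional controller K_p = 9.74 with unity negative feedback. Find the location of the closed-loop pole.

Closed-loop transfer function: T(s) = K_p·G_p(s)/(1 + K_p·G_p(s)) = 13.64/(s + 3.3 + 13.64) = 13.64/(s + 16.94).
The closed-loop pole is at s = −16.94.

s = -16.94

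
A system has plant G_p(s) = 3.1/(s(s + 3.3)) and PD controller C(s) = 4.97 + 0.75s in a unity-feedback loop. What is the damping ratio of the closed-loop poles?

Forward path: (4.97 + 0.75s)·3.1/(s(s+3.3)). The closed-loop characteristic equation is s² + (3.3 + 3.1·0.75)s + 3.1·4.97 = 0.
That is s² + 5.625s + 15.41 = 0, so ω_n = 3.925 rad/s and ζ = 5.625/(2·3.925) = 0.7165.

ζ = 0.717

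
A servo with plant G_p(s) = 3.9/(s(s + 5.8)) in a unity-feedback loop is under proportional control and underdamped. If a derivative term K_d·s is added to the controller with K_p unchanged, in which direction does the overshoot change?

With PD the characteristic equation becomes s² + (a + K·K_d)s + K·K_p = 0; the damping term grows, ζ rises, overshoot falls.

decrease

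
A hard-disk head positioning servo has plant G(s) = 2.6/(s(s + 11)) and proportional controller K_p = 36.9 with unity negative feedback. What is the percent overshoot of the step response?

Closed-loop characteristic equation: s² + 11s + 95.94 = 0, so ω_n = 9.795 rad/s and ζ = 11/(2·9.795) = 0.5615.
%OS = 100·exp(−πζ/√(1−ζ²)) = 100·exp(−π·0.5615/√0.6847) = 11.9%.

11.9%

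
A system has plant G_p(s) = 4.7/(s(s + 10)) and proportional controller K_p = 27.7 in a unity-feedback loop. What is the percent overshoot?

Closed-loop characteristic equation: s² + 10s + 130.2 = 0, so ω_n = 11.41 rad/s and ζ = 10/(2·11.41) = 0.4382.
%OS = 100·exp(−πζ/√(1−ζ²)) = 100·exp(−π·0.4382/√0.808) = 21.6%.

21.6%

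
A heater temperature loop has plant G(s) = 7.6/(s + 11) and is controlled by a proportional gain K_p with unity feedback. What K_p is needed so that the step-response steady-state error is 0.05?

K_p = 27.5

For a type-0 loop with proportional control, e_ss = 1/(1 + K_p·G(0)).
G(0) = 0.6909. Require 1/(1 + K_p·0.6909) = 0.05, so 1 + 0.6909·K_p = 20.
K_p = (20 − 1)/0.6909 = 27.5.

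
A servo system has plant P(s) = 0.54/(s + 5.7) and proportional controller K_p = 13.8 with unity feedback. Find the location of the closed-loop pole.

s = -13.15

Closed-loop transfer function: T(s) = K_p·P(s)/(1 + K_p·P(s)) = 7.452/(s + 5.7 + 7.452) = 7.452/(s + 13.15).
The closed-loop pole is at s = −13.15.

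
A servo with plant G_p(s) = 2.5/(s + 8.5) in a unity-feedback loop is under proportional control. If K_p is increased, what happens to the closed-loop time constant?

decrease

The closed-loop bandwidth 8.5+K_p·2.5 grows with K_p, so τ shrinks.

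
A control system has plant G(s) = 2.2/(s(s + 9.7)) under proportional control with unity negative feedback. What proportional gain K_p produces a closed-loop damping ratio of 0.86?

K_p = 14.5

Closed-loop characteristic equation: s² + 9.7s + K_p·2.2 = 0.
So ω_n = √(2.2K_p) and 2ζω_n = 9.7, giving ζ = 9.7/(2√(2.2K_p)).
Setting ζ = 0.86: √(2.2K_p) = 9.7/(2·0.86) = 5.64, so K_p = 31.8/2.2 = 14.5.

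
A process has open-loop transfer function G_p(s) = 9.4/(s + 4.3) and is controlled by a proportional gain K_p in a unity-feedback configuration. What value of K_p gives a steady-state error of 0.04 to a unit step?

The loop is type 0, so e_ss(step) = 1/(1 + K_pos) with K_pos = K_p·G_p(0).
G_p(0) = 2.186. Require 1/(1 + K_p·2.186) = 0.04, so 1 + 2.186·K_p = 25.
K_p = (25 − 1)/2.186 = 11.

K_p = 11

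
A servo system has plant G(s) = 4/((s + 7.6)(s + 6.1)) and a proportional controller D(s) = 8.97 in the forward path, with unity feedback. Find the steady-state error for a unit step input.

0.564

The loop is type 0. Static position error constant K_pos = D(0)·G(0) = 8.97·0.08628 = 0.7739.
Steady-state error to a unit step: e_ss = 1/(1+K_pos) = 1/1.774 = 0.564.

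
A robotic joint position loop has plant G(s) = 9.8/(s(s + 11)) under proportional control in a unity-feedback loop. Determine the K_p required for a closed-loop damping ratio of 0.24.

K_p = 53.6

Closed-loop characteristic equation: s² + 11s + K_p·9.8 = 0.
So ω_n = √(9.8K_p) and 2ζω_n = 11, giving ζ = 11/(2√(9.8K_p)).
Setting ζ = 0.24: √(9.8K_p) = 11/(2·0.24) = 22.92, so K_p = 525.2/9.8 = 53.6.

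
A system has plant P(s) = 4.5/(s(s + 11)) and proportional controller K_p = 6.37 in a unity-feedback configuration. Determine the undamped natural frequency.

With unity feedback the closed-loop characteristic equation is s² + 11s + 6.37·4.5 = s² + 11s + 28.66 = 0.
Matching s² + 2ζω_n s + ω_n²: ω_n = √28.66 = 5.354 rad/s and 2ζω_n = 11, so ζ = 11/(2·5.354) = 1.03.

ω_n = 5.35 rad/s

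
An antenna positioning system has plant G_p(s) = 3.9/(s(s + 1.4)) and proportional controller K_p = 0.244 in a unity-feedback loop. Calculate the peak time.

The closed-loop denominator s² + 1.4s + 0.9516 gives ω_n = √0.9516 = 0.9755 and ζ = 1.4/(2ω_n) = 0.7176.
Damped frequency ω_d = ω_n√(1−ζ²) = 0.6794 rad/s, so peak time T_p = π/ω_d = 4.62 s.

T_p = 4.62 s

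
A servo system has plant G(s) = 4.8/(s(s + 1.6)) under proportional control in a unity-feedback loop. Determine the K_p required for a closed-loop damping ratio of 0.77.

K_p = 0.225

Closed-loop characteristic equation: s² + 1.6s + K_p·4.8 = 0.
So ω_n = √(4.8K_p) and 2ζω_n = 1.6, giving ζ = 1.6/(2√(4.8K_p)).
Setting ζ = 0.77: √(4.8K_p) = 1.6/(2·0.77) = 1.039, so K_p = 1.079/4.8 = 0.225.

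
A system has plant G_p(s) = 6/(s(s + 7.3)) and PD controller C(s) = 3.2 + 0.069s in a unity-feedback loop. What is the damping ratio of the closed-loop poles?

ζ = 0.88

Forward path: (3.2 + 0.069s)·6/(s(s+7.3)). The closed-loop characteristic equation is s² + (7.3 + 6·0.069)s + 6·3.2 = 0.
That is s² + 7.714s + 19.2 = 0, so ω_n = 4.382 rad/s and ζ = 7.714/(2·4.382) = 0.8802.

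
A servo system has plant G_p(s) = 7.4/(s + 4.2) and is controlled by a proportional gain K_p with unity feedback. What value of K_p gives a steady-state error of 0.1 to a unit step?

K_p = 5.11

Steady-state error for a unit step on this type-0 loop is 1/(1 + K_p·G_p(0)).
G_p(0) = 1.762. Require 1/(1 + K_p·1.762) = 0.1, so 1 + 1.762·K_p = 10.
K_p = (10 − 1)/1.762 = 5.11.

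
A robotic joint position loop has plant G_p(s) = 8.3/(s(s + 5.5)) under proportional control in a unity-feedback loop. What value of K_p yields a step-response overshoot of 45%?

K_p = 15

From %OS = 100·exp(−πζ/√(1−ζ²)) = 45%, ζ = −ln(0.45)/√(π²+ln²(0.45)) = 0.2463.
Characteristic equation s² + 5.5s + 8.3K_p = 0 gives ζ = 5.5/(2√(8.3K_p)).
Setting ζ = 0.2463: √(8.3K_p) = 5.5/(2·0.2463) = 11.16, so K_p = 124.6/8.3 = 15.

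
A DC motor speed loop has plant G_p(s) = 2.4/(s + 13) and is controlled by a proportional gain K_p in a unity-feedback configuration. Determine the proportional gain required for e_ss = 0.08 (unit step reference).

Steady-state error for a unit step on this type-0 loop is 1/(1 + K_p·G_p(0)).
G_p(0) = 0.1846. Require 1/(1 + K_p·0.1846) = 0.08, so 1 + 0.1846·K_p = 12.5.
K_p = (12.5 − 1)/0.1846 = 62.3.

K_p = 62.3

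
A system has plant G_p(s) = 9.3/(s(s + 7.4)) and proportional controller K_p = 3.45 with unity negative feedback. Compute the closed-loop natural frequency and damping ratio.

1 + K_p·G_p(s) = 0 gives s² + 7.4s + 32.09 = 0.
So ω_n² = 32.09 ⇒ ω_n = 5.664 rad/s, and ζ = 7.4/(2ω_n) = 0.653.

ω_n = 5.66 rad/s, ζ = 0.653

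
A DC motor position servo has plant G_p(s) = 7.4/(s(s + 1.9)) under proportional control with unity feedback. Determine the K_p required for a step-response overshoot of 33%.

From %OS = 100·exp(−πζ/√(1−ζ²)) = 33%, ζ = −ln(0.33)/√(π²+ln²(0.33)) = 0.3328.
Characteristic equation s² + 1.9s + 7.4K_p = 0 gives ζ = 1.9/(2√(7.4K_p)).
Setting ζ = 0.3328: √(7.4K_p) = 1.9/(2·0.3328) = 2.855, so K_p = 8.149/7.4 = 1.1.

K_p = 1.1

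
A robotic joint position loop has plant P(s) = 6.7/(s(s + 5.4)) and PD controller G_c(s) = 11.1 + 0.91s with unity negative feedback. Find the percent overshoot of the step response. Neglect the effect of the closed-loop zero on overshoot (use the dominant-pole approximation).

Forward path: (11.1 + 0.91s)·6.7/(s(s+5.4)). The closed-loop characteristic equation is s² + (5.4 + 6.7·0.91)s + 6.7·11.1 = 0.
That is s² + 11.5s + 74.37 = 0, so ω_n = 8.624 rad/s and ζ = 11.5/(2·8.624) = 0.6666.
%OS = 100·exp(−πζ/√(1−ζ²)) = 6.02%.

6.02%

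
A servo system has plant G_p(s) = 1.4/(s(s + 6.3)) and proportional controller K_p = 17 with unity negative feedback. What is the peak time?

From 1 + K_pG_p(s) = 0: s² + 6.3s + 23.8 = 0 ⇒ ω_n = 4.879, ζ = 0.6457.
Damped frequency ω_d = ω_n√(1−ζ²) = 3.725 rad/s, so peak time T_p = π/ω_d = 0.843 s.

T_p = 0.843 s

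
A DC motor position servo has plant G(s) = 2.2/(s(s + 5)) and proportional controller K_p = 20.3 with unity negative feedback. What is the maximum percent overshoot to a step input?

28.2%

The closed-loop denominator s² + 5s + 44.66 gives ω_n = √44.66 = 6.683 and ζ = 5/(2ω_n) = 0.3741.
%OS = 100·exp(−πζ/√(1−ζ²)) = 100·exp(−π·0.3741/√0.8601) = 28.2%.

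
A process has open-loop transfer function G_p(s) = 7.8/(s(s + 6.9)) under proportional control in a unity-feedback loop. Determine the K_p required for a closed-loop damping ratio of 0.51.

K_p = 5.87

Closed-loop characteristic equation: s² + 6.9s + K_p·7.8 = 0.
So ω_n = √(7.8K_p) and 2ζω_n = 6.9, giving ζ = 6.9/(2√(7.8K_p)).
Setting ζ = 0.51: √(7.8K_p) = 6.9/(2·0.51) = 6.765, so K_p = 45.76/7.8 = 5.87.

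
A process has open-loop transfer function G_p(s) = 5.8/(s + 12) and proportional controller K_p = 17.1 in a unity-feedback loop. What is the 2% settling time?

T_s ≈ 0.036 s

Closed-loop transfer function: T(s) = K_p·G_p(s)/(1 + K_p·G_p(s)) = 99.18/(s + 12 + 99.18) = 99.18/(s + 111.2).
Time constant τ = 1/111.2 = 0.008994 s, so the 2% settling time is about 4τ = 0.036 s.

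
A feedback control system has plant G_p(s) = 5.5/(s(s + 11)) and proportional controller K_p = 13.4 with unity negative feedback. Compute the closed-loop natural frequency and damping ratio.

ω_n = 8.58 rad/s, ζ = 0.641

The closed-loop denominator is s(s+11) + 13.4·5.5 = s² + 11s + 73.7.
Matching s² + 2ζω_n s + ω_n²: ω_n = √73.7 = 8.585 rad/s and 2ζω_n = 11, so ζ = 11/(2·8.585) = 0.641.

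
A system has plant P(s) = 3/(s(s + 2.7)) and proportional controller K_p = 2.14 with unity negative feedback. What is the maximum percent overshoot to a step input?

The closed-loop denominator s² + 2.7s + 6.42 gives ω_n = √6.42 = 2.534 and ζ = 2.7/(2ω_n) = 0.5328.
%OS = 100·exp(−πζ/√(1−ζ²)) = 100·exp(−π·0.5328/√0.7161) = 13.8%.

13.8%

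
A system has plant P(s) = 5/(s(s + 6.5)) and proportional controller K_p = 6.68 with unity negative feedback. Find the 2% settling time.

T_s ≈ 1.23 s

Closed-loop characteristic equation: s² + 6.5s + 33.4 = 0, so ω_n = 5.779 rad/s and ζ = 6.5/(2·5.779) = 0.5624.
2% settling time T_s ≈ 4/(ζω_n) = 4/3.25 = 1.23 s.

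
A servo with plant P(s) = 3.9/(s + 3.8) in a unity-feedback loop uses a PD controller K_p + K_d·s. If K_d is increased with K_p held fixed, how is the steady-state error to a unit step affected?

At s = 0 the derivative term contributes nothing: C(0) = K_p regardless of K_d, so K_pos = K_p·P(0) and e_ss are unchanged.

unchanged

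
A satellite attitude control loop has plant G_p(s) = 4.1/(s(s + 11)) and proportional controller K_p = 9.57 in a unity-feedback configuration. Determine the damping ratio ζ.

With unity feedback the closed-loop characteristic equation is s² + 11s + 9.57·4.1 = s² + 11s + 39.24 = 0.
So ω_n² = 39.24 ⇒ ω_n = 6.264 rad/s, and ζ = 11/(2ω_n) = 0.878.

ζ = 0.878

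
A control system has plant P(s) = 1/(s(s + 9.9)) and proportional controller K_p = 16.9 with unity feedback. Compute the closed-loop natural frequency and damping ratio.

1 + K_p·P(s) = 0 gives s² + 9.9s + 16.9 = 0.
Matching s² + 2ζω_n s + ω_n²: ω_n = √16.9 = 4.111 rad/s and 2ζω_n = 9.9, so ζ = 9.9/(2·4.111) = 1.2.

ω_n = 4.11 rad/s, ζ = 1.2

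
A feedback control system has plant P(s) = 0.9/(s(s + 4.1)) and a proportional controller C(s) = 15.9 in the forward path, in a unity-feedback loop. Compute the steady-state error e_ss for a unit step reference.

0

The open loop C(s)P(s) has a pole at the origin (type 1), so the static position error constant is infinite and e_ss = 1/(1+∞) = 0.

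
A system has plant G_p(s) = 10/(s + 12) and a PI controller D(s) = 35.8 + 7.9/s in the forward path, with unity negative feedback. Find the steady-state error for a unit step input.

0

The open loop D(s)G_p(s) has a pole at the origin (type 1), so the static position error constant is infinite and e_ss = 1/(1+∞) = 0.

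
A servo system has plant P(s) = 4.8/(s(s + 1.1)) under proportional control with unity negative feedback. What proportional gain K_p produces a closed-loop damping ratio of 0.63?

K_p = 0.159

Closed-loop characteristic equation: s² + 1.1s + K_p·4.8 = 0.
So ω_n = √(4.8K_p) and 2ζω_n = 1.1, giving ζ = 1.1/(2√(4.8K_p)).
Setting ζ = 0.63: √(4.8K_p) = 1.1/(2·0.63) = 0.873, so K_p = 0.7622/4.8 = 0.159.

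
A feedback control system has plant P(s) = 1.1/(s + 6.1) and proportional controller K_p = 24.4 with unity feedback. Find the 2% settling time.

Closed-loop transfer function: T(s) = K_p·P(s)/(1 + K_p·P(s)) = 26.84/(s + 6.1 + 26.84) = 26.84/(s + 32.94).
Time constant τ = 1/32.94 = 0.03036 s, so the 2% settling time is about 4τ = 0.121 s.

T_s ≈ 0.121 s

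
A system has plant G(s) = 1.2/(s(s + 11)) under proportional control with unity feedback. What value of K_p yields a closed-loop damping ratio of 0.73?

Closed-loop characteristic equation: s² + 11s + K_p·1.2 = 0.
So ω_n = √(1.2K_p) and 2ζω_n = 11, giving ζ = 11/(2√(1.2K_p)).
Setting ζ = 0.73: √(1.2K_p) = 11/(2·0.73) = 7.534, so K_p = 56.76/1.2 = 47.3.

K_p = 47.3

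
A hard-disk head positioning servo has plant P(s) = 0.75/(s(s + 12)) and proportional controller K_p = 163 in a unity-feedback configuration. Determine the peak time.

T_p = 0.338 s

From 1 + K_pP(s) = 0: s² + 12s + 122.2 = 0 ⇒ ω_n = 11.06, ζ = 0.5427.
Damped frequency ω_d = ω_n√(1−ζ²) = 9.287 rad/s, so peak time T_p = π/ω_d = 0.338 s.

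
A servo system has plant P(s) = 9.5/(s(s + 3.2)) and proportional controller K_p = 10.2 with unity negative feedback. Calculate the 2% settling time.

T_s ≈ 2.5 s

Closed-loop characteristic equation: s² + 3.2s + 96.9 = 0, so ω_n = 9.844 rad/s and ζ = 3.2/(2·9.844) = 0.1625.
2% settling time T_s ≈ 4/(ζω_n) = 4/1.6 = 2.5 s.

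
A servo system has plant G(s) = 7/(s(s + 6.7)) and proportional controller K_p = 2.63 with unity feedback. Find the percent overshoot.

From 1 + K_pG(s) = 0: s² + 6.7s + 18.41 = 0 ⇒ ω_n = 4.291, ζ = 0.7808.
%OS = 100·exp(−πζ/√(1−ζ²)) = 100·exp(−π·0.7808/√0.3904) = 1.97%.

1.97%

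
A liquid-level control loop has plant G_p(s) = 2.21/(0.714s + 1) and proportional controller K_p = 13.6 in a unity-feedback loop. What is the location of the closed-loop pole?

s = -43.5

Closed loop: T(s) = K_p·G_p/(1+K_p·G_p) = 30.06/(0.714s + 1 + 30.06), with pole at s = −(1 + 30.06)/0.714 = −43.5.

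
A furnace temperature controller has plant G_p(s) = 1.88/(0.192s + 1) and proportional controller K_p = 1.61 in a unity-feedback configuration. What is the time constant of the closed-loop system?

Closed loop: T(s) = K_p·G_p/(1+K_p·G_p) = 3.027/(0.192s + 1 + 3.027), with pole at s = −(1 + 3.027)/0.192 = −20.97.
Closed-loop time constant τ = 1/20.97 = 0.0477 s.

τ = 0.0477 s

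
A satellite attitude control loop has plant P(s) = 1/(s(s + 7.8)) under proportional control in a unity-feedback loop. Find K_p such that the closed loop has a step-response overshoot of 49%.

From %OS = 100·exp(−πζ/√(1−ζ²)) = 49%, ζ = −ln(0.49)/√(π²+ln²(0.49)) = 0.2214.
Characteristic equation s² + 7.8s + 1K_p = 0 gives ζ = 7.8/(2√(1K_p)).
Setting ζ = 0.2214: √(1K_p) = 7.8/(2·0.2214) = 17.61, so K_p = 310.2/1 = 310.

K_p = 310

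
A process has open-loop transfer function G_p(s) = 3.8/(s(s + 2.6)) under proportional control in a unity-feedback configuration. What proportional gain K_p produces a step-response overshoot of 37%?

From %OS = 100·exp(−πζ/√(1−ζ²)) = 37%, ζ = −ln(0.37)/√(π²+ln²(0.37)) = 0.3017.
Characteristic equation s² + 2.6s + 3.8K_p = 0 gives ζ = 2.6/(2√(3.8K_p)).
Setting ζ = 0.3017: √(3.8K_p) = 2.6/(2·0.3017) = 4.308, so K_p = 18.56/3.8 = 4.89.

K_p = 4.89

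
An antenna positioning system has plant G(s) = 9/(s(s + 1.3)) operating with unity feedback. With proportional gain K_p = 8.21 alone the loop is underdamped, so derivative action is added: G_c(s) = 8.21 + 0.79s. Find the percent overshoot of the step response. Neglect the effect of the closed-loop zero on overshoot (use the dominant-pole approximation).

Forward path: (8.21 + 0.79s)·9/(s(s+1.3)). The closed-loop characteristic equation is s² + (1.3 + 9·0.79)s + 9·8.21 = 0.
That is s² + 8.41s + 73.89 = 0, so ω_n = 8.596 rad/s and ζ = 8.41/(2·8.596) = 0.4892.
%OS = 100·exp(−πζ/√(1−ζ²)) = 17.2%.

17.2%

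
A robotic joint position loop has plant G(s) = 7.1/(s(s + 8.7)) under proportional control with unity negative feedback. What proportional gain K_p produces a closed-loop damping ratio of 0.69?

Closed-loop characteristic equation: s² + 8.7s + K_p·7.1 = 0.
So ω_n = √(7.1K_p) and 2ζω_n = 8.7, giving ζ = 8.7/(2√(7.1K_p)).
Setting ζ = 0.69: √(7.1K_p) = 8.7/(2·0.69) = 6.304, so K_p = 39.74/7.1 = 5.6.

K_p = 5.6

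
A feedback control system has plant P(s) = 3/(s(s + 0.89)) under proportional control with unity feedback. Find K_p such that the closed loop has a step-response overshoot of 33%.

From %OS = 100·exp(−πζ/√(1−ζ²)) = 33%, ζ = −ln(0.33)/√(π²+ln²(0.33)) = 0.3328.
Characteristic equation s² + 0.89s + 3K_p = 0 gives ζ = 0.89/(2√(3K_p)).
Setting ζ = 0.3328: √(3K_p) = 0.89/(2·0.3328) = 1.337, so K_p = 1.788/3 = 0.596.

K_p = 0.596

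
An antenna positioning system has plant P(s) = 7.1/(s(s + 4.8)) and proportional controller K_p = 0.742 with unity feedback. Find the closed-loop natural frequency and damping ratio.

1 + K_p·P(s) = 0 gives s² + 4.8s + 5.268 = 0.
So ω_n² = 5.268 ⇒ ω_n = 2.295 rad/s, and ζ = 4.8/(2ω_n) = 1.05.

ω_n = 2.3 rad/s, ζ = 1.05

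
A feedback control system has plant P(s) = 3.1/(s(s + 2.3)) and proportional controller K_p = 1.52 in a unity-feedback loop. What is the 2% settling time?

From 1 + K_pP(s) = 0: s² + 2.3s + 4.712 = 0 ⇒ ω_n = 2.171, ζ = 0.5298.
2% settling time T_s ≈ 4/(ζω_n) = 4/1.15 = 3.48 s.

T_s ≈ 3.48 s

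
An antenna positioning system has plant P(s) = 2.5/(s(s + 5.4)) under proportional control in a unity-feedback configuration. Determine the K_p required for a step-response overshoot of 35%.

From %OS = 100·exp(−πζ/√(1−ζ²)) = 35%, ζ = −ln(0.35)/√(π²+ln²(0.35)) = 0.3169.
Characteristic equation s² + 5.4s + 2.5K_p = 0 gives ζ = 5.4/(2√(2.5K_p)).
Setting ζ = 0.3169: √(2.5K_p) = 5.4/(2·0.3169) = 8.519, so K_p = 72.57/2.5 = 29.

K_p = 29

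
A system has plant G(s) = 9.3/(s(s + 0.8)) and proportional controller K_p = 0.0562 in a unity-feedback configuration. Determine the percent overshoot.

Closed-loop characteristic equation: s² + 0.8s + 0.5227 = 0, so ω_n = 0.723 rad/s and ζ = 0.8/(2·0.723) = 0.5533.
%OS = 100·exp(−πζ/√(1−ζ²)) = 100·exp(−π·0.5533/√0.6939) = 12.4%.

12.4%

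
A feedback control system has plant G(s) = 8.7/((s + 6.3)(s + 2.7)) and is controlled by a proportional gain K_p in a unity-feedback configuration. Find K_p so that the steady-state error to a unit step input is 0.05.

K_p = 37.1

Steady-state error for a unit step on this type-0 loop is 1/(1 + K_p·G(0)).
G(0) = 0.5115. Require 1/(1 + K_p·0.5115) = 0.05, so 1 + 0.5115·K_p = 20.
K_p = (20 − 1)/0.5115 = 37.1.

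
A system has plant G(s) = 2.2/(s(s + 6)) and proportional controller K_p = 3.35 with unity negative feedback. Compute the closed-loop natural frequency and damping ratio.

ω_n = 2.71 rad/s, ζ = 1.11

The closed-loop denominator is s(s+6) + 3.35·2.2 = s² + 6s + 7.37.
So ω_n² = 7.37 ⇒ ω_n = 2.715 rad/s, and ζ = 6/(2ω_n) = 1.11.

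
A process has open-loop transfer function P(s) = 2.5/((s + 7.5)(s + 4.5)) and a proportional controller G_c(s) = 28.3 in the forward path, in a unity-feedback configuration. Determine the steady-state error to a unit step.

The loop is type 0. Static position error constant K_pos = G_c(0)·P(0) = 28.3·0.07407 = 2.096.
Steady-state error to a unit step: e_ss = 1/(1+K_pos) = 1/3.096 = 0.323.

0.323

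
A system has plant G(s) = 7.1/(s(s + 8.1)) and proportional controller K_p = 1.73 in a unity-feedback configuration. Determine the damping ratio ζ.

With unity feedback the closed-loop characteristic equation is s² + 8.1s + 1.73·7.1 = s² + 8.1s + 12.28 = 0.
So ω_n² = 12.28 ⇒ ω_n = 3.505 rad/s, and ζ = 8.1/(2ω_n) = 1.16.

ζ = 1.16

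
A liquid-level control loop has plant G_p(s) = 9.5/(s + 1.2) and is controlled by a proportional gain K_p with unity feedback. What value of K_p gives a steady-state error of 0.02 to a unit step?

K_p = 6.19

For a type-0 loop with proportional control, e_ss = 1/(1 + K_p·G_p(0)).
G_p(0) = 7.917. Require 1/(1 + K_p·7.917) = 0.02, so 1 + 7.917·K_p = 50.
K_p = (50 − 1)/7.917 = 6.19.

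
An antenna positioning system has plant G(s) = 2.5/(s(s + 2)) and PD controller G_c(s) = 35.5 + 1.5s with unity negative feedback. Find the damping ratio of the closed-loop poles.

Forward path: (35.5 + 1.5s)·2.5/(s(s+2)). The closed-loop characteristic equation is s² + (2 + 2.5·1.5)s + 2.5·35.5 = 0.
That is s² + 5.75s + 88.75 = 0, so ω_n = 9.421 rad/s and ζ = 5.75/(2·9.421) = 0.3052.

ζ = 0.305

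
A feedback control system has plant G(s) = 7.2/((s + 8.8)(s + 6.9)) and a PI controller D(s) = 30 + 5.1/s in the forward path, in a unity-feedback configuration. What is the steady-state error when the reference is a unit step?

0

The open loop D(s)G(s) has a pole at the origin (type 1), so the static position error constant is infinite and e_ss = 1/(1+∞) = 0.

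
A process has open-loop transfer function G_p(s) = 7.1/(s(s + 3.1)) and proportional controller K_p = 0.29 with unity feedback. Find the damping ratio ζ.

ζ = 1.08

1 + K_p·G_p(s) = 0 gives s² + 3.1s + 2.059 = 0.
So ω_n² = 2.059 ⇒ ω_n = 1.435 rad/s, and ζ = 3.1/(2ω_n) = 1.08.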